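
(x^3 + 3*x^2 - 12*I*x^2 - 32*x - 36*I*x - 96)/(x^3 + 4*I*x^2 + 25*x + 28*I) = (x^2 + x*(3 - 8*I) - 24*I)/(x^2 + 8*I*x - 7)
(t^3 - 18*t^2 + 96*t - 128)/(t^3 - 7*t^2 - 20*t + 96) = (t^2 - 10*t + 16)/(t^2 + t - 12)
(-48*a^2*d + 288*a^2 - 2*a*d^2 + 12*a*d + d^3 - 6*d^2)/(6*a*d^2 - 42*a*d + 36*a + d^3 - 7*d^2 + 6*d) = (-8*a + d)/(d - 1)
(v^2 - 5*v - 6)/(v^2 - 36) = (v + 1)/(v + 6)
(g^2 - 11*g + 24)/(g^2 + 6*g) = (g^2 - 11*g + 24)/(g*(g + 6))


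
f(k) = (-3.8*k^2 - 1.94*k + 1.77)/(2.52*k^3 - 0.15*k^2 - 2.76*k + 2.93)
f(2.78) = -0.68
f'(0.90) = -2.04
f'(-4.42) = 0.07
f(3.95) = -0.45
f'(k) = (-7.6*k - 1.94)/(2.52*k^3 - 0.15*k^2 - 2.76*k + 2.93) + (-7.56*k^2 + 0.3*k + 2.76)*(-3.8*k^2 - 1.94*k + 1.77)/(2.52*k^3 - 0.15*k^2 - 2.76*k + 2.93)^2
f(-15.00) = 0.10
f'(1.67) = 0.80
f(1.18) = -1.61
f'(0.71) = -3.69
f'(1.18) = 0.29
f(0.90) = -1.41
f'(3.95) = 0.13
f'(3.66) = 0.16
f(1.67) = -1.25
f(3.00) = -0.62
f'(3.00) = 0.25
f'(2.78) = 0.30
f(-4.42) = 0.31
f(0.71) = -0.85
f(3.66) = -0.49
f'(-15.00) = 0.01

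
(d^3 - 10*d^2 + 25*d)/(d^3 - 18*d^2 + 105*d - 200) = d/(d - 8)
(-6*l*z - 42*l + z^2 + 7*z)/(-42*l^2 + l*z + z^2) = (z + 7)/(7*l + z)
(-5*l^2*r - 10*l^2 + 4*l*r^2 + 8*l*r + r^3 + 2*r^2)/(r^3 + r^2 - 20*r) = (-5*l^2*r - 10*l^2 + 4*l*r^2 + 8*l*r + r^3 + 2*r^2)/(r*(r^2 + r - 20))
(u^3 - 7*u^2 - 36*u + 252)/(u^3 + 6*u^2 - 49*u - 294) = (u - 6)/(u + 7)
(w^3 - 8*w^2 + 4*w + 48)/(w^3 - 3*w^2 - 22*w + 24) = (w^2 - 2*w - 8)/(w^2 + 3*w - 4)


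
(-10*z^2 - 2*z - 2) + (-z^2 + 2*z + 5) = 3 - 11*z^2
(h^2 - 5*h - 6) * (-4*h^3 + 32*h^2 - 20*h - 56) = -4*h^5 + 52*h^4 - 156*h^3 - 148*h^2 + 400*h + 336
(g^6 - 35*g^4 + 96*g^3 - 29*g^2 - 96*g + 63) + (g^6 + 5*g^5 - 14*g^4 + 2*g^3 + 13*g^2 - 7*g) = 2*g^6 + 5*g^5 - 49*g^4 + 98*g^3 - 16*g^2 - 103*g + 63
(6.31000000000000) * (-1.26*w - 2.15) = -7.9506*w - 13.5665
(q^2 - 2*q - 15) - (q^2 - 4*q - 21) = 2*q + 6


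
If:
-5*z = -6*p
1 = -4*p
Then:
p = -1/4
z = -3/10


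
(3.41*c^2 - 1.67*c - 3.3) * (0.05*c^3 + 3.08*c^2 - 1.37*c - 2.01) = 0.1705*c^5 + 10.4193*c^4 - 9.9803*c^3 - 14.7302*c^2 + 7.8777*c + 6.633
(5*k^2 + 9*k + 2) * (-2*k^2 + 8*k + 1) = -10*k^4 + 22*k^3 + 73*k^2 + 25*k + 2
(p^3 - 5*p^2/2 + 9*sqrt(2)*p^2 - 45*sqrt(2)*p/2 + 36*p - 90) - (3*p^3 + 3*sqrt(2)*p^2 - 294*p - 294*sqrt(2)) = -2*p^3 - 5*p^2/2 + 6*sqrt(2)*p^2 - 45*sqrt(2)*p/2 + 330*p - 90 + 294*sqrt(2)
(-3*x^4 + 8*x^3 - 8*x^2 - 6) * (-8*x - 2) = 24*x^5 - 58*x^4 + 48*x^3 + 16*x^2 + 48*x + 12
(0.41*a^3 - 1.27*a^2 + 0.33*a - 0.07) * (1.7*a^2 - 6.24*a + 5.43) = 0.697*a^5 - 4.7174*a^4 + 10.7121*a^3 - 9.0743*a^2 + 2.2287*a - 0.3801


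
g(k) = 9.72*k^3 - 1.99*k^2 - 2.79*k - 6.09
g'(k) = 29.16*k^2 - 3.98*k - 2.79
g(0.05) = -6.23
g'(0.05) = -2.92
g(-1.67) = -52.25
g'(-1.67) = 85.18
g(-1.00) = -15.01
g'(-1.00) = 30.35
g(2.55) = 135.03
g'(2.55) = 176.67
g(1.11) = 1.65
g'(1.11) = 28.72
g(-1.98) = -83.82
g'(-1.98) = 119.41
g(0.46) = -6.85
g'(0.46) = 1.55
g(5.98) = 1984.66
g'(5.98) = 1016.18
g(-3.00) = -278.07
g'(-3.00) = 271.59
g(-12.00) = -17055.33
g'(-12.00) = 4244.01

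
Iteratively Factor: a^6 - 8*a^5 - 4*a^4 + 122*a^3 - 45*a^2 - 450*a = (a - 5)*(a^5 - 3*a^4 - 19*a^3 + 27*a^2 + 90*a) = (a - 5)*(a + 3)*(a^4 - 6*a^3 - a^2 + 30*a) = (a - 5)*(a + 2)*(a + 3)*(a^3 - 8*a^2 + 15*a) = (a - 5)^2*(a + 2)*(a + 3)*(a^2 - 3*a) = (a - 5)^2*(a - 3)*(a + 2)*(a + 3)*(a)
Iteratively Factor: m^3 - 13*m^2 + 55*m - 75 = (m - 3)*(m^2 - 10*m + 25) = (m - 5)*(m - 3)*(m - 5)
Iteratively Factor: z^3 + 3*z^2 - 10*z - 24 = (z + 4)*(z^2 - z - 6) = (z - 3)*(z + 4)*(z + 2)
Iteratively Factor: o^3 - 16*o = (o)*(o^2 - 16) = o*(o + 4)*(o - 4)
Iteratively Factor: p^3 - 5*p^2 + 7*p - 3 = (p - 1)*(p^2 - 4*p + 3) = (p - 1)^2*(p - 3)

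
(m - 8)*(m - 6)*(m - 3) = m^3 - 17*m^2 + 90*m - 144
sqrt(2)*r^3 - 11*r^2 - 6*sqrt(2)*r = r*(r - 6*sqrt(2))*(sqrt(2)*r + 1)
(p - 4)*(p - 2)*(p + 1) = p^3 - 5*p^2 + 2*p + 8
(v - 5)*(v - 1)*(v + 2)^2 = v^4 - 2*v^3 - 15*v^2 - 4*v + 20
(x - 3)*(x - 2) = x^2 - 5*x + 6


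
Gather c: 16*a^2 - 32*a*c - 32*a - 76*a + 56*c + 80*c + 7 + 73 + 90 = 16*a^2 - 108*a + c*(136 - 32*a) + 170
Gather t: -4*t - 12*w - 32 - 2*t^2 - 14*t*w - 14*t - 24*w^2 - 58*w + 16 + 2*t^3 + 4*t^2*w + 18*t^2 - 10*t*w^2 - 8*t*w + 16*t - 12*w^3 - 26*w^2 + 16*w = 2*t^3 + t^2*(4*w + 16) + t*(-10*w^2 - 22*w - 2) - 12*w^3 - 50*w^2 - 54*w - 16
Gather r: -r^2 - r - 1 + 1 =-r^2 - r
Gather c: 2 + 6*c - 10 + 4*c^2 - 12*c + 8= 4*c^2 - 6*c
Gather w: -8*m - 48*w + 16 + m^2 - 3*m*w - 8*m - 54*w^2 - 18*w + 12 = m^2 - 16*m - 54*w^2 + w*(-3*m - 66) + 28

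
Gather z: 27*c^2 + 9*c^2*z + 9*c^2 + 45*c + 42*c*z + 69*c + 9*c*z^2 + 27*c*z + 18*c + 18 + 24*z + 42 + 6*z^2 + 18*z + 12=36*c^2 + 132*c + z^2*(9*c + 6) + z*(9*c^2 + 69*c + 42) + 72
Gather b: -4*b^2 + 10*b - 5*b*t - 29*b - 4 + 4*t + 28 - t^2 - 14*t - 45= -4*b^2 + b*(-5*t - 19) - t^2 - 10*t - 21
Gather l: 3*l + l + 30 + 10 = 4*l + 40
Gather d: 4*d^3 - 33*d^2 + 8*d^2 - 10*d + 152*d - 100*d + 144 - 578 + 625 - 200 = 4*d^3 - 25*d^2 + 42*d - 9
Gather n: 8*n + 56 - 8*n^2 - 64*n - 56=-8*n^2 - 56*n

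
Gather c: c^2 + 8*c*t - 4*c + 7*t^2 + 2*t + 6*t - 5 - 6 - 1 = c^2 + c*(8*t - 4) + 7*t^2 + 8*t - 12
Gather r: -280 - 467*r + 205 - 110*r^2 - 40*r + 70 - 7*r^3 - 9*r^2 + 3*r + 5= -7*r^3 - 119*r^2 - 504*r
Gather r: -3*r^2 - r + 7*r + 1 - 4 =-3*r^2 + 6*r - 3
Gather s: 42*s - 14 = 42*s - 14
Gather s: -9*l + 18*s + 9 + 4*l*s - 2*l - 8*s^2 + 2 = -11*l - 8*s^2 + s*(4*l + 18) + 11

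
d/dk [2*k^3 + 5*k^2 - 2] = 2*k*(3*k + 5)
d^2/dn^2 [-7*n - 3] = 0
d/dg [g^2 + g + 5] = 2*g + 1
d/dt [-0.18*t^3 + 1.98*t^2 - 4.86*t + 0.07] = -0.54*t^2 + 3.96*t - 4.86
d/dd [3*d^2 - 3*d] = 6*d - 3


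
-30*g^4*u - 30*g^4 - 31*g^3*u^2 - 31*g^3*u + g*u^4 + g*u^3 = (-6*g + u)*(g + u)*(5*g + u)*(g*u + g)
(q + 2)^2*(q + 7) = q^3 + 11*q^2 + 32*q + 28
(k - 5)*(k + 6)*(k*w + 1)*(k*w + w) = k^4*w^2 + 2*k^3*w^2 + k^3*w - 29*k^2*w^2 + 2*k^2*w - 30*k*w^2 - 29*k*w - 30*w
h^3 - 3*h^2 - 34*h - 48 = (h - 8)*(h + 2)*(h + 3)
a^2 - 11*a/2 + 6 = (a - 4)*(a - 3/2)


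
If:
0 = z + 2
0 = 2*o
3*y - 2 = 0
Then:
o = 0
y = 2/3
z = -2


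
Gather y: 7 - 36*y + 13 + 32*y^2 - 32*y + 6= 32*y^2 - 68*y + 26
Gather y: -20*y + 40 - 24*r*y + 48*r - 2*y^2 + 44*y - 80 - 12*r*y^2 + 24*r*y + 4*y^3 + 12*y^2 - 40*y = 48*r + 4*y^3 + y^2*(10 - 12*r) - 16*y - 40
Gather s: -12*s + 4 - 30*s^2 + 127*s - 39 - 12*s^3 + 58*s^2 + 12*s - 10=-12*s^3 + 28*s^2 + 127*s - 45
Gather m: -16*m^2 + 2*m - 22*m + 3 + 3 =-16*m^2 - 20*m + 6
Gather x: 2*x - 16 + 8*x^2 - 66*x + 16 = 8*x^2 - 64*x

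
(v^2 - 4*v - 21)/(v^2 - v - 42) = (v + 3)/(v + 6)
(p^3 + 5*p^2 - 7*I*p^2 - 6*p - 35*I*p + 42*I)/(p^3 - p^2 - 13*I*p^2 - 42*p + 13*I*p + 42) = (p + 6)/(p - 6*I)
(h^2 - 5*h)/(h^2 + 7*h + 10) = h*(h - 5)/(h^2 + 7*h + 10)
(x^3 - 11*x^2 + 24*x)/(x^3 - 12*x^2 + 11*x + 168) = x*(x - 3)/(x^2 - 4*x - 21)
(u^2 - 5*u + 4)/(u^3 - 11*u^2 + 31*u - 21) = (u - 4)/(u^2 - 10*u + 21)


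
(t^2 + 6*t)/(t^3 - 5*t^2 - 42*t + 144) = t/(t^2 - 11*t + 24)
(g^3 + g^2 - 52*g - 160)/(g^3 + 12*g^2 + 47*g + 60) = (g - 8)/(g + 3)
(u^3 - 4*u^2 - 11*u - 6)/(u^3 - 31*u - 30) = (u + 1)/(u + 5)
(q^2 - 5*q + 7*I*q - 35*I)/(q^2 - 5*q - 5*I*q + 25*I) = (q + 7*I)/(q - 5*I)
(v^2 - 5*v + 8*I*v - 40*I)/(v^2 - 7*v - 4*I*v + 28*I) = (v^2 + v*(-5 + 8*I) - 40*I)/(v^2 - v*(7 + 4*I) + 28*I)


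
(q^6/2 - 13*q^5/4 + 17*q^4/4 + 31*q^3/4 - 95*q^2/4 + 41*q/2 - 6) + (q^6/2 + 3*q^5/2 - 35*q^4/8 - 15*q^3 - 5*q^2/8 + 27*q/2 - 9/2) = q^6 - 7*q^5/4 - q^4/8 - 29*q^3/4 - 195*q^2/8 + 34*q - 21/2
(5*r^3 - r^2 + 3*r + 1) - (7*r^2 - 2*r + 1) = 5*r^3 - 8*r^2 + 5*r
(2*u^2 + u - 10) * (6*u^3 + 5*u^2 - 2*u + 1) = 12*u^5 + 16*u^4 - 59*u^3 - 50*u^2 + 21*u - 10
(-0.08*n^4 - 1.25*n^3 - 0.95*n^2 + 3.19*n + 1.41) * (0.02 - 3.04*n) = 0.2432*n^5 + 3.7984*n^4 + 2.863*n^3 - 9.7166*n^2 - 4.2226*n + 0.0282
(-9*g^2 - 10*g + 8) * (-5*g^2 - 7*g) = 45*g^4 + 113*g^3 + 30*g^2 - 56*g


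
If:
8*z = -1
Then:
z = -1/8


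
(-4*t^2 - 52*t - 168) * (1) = -4*t^2 - 52*t - 168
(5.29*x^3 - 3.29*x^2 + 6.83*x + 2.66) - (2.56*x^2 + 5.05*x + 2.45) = 5.29*x^3 - 5.85*x^2 + 1.78*x + 0.21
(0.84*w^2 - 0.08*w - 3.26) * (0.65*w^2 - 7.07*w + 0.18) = 0.546*w^4 - 5.9908*w^3 - 1.4022*w^2 + 23.0338*w - 0.5868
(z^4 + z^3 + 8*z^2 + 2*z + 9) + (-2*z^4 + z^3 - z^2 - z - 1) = -z^4 + 2*z^3 + 7*z^2 + z + 8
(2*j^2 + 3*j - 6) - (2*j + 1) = 2*j^2 + j - 7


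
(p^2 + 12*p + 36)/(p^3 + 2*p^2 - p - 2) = (p^2 + 12*p + 36)/(p^3 + 2*p^2 - p - 2)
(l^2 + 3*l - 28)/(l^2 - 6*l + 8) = (l + 7)/(l - 2)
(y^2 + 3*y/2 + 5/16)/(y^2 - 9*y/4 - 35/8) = (4*y + 1)/(2*(2*y - 7))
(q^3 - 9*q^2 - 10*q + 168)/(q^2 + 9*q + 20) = (q^2 - 13*q + 42)/(q + 5)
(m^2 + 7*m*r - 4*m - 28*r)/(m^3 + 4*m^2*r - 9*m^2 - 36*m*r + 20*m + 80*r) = (m + 7*r)/(m^2 + 4*m*r - 5*m - 20*r)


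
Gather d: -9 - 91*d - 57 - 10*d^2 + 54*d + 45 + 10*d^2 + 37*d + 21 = 0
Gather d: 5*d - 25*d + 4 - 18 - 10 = -20*d - 24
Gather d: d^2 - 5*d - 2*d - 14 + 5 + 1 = d^2 - 7*d - 8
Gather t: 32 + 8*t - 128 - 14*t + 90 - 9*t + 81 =75 - 15*t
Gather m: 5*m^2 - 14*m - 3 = 5*m^2 - 14*m - 3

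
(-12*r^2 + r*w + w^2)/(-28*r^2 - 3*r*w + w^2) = (3*r - w)/(7*r - w)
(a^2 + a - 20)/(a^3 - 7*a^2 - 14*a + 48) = (a^2 + a - 20)/(a^3 - 7*a^2 - 14*a + 48)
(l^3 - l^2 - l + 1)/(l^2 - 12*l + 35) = (l^3 - l^2 - l + 1)/(l^2 - 12*l + 35)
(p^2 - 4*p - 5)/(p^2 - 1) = (p - 5)/(p - 1)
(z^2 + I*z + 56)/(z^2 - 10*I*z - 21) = (z + 8*I)/(z - 3*I)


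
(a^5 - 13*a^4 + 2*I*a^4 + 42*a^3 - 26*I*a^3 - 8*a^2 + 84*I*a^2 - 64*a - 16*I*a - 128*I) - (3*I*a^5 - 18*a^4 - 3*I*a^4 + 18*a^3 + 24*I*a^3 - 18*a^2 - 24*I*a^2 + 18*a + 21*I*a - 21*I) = a^5 - 3*I*a^5 + 5*a^4 + 5*I*a^4 + 24*a^3 - 50*I*a^3 + 10*a^2 + 108*I*a^2 - 82*a - 37*I*a - 107*I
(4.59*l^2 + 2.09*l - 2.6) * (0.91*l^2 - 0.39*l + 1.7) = 4.1769*l^4 + 0.1118*l^3 + 4.6219*l^2 + 4.567*l - 4.42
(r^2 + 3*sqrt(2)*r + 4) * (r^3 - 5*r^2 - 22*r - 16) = r^5 - 5*r^4 + 3*sqrt(2)*r^4 - 15*sqrt(2)*r^3 - 18*r^3 - 66*sqrt(2)*r^2 - 36*r^2 - 88*r - 48*sqrt(2)*r - 64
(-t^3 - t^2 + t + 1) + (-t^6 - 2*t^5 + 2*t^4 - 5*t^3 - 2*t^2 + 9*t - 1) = -t^6 - 2*t^5 + 2*t^4 - 6*t^3 - 3*t^2 + 10*t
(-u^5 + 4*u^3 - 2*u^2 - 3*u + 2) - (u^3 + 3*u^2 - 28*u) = -u^5 + 3*u^3 - 5*u^2 + 25*u + 2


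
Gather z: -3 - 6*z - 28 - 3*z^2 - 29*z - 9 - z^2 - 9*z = -4*z^2 - 44*z - 40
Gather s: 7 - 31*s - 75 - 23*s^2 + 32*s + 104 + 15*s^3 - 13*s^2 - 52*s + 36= 15*s^3 - 36*s^2 - 51*s + 72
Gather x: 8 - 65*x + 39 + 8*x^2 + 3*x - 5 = 8*x^2 - 62*x + 42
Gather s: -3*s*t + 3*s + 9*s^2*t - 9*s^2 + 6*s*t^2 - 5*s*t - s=s^2*(9*t - 9) + s*(6*t^2 - 8*t + 2)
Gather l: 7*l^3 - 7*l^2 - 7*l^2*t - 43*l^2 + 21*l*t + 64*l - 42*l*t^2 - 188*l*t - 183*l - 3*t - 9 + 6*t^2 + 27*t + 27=7*l^3 + l^2*(-7*t - 50) + l*(-42*t^2 - 167*t - 119) + 6*t^2 + 24*t + 18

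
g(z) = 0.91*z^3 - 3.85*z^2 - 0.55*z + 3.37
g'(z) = 2.73*z^2 - 7.7*z - 0.55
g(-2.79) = -44.83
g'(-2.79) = 42.18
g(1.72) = -4.34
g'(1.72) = -5.72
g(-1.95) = -16.94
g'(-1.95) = 24.85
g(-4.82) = -185.33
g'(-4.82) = 99.99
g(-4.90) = -193.43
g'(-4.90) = 102.73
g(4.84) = 13.70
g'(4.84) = 26.13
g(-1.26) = -3.87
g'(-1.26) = 13.49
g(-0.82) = 0.73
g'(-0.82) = 7.60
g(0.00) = 3.37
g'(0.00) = -0.55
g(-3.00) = -54.20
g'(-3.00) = 47.12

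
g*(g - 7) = g^2 - 7*g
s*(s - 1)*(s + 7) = s^3 + 6*s^2 - 7*s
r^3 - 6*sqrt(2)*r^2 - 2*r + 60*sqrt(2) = (r - 5*sqrt(2))*(r - 3*sqrt(2))*(r + 2*sqrt(2))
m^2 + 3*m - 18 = (m - 3)*(m + 6)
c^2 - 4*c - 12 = (c - 6)*(c + 2)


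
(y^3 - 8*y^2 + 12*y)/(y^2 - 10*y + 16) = y*(y - 6)/(y - 8)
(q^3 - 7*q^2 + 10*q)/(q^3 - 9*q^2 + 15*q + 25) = q*(q - 2)/(q^2 - 4*q - 5)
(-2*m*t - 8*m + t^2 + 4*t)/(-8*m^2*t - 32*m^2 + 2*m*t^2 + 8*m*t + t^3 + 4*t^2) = 1/(4*m + t)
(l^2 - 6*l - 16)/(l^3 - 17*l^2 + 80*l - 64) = (l + 2)/(l^2 - 9*l + 8)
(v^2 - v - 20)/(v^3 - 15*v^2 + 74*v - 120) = (v + 4)/(v^2 - 10*v + 24)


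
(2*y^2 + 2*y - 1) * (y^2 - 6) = 2*y^4 + 2*y^3 - 13*y^2 - 12*y + 6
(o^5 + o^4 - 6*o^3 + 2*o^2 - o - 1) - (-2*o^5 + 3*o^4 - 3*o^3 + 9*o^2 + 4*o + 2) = 3*o^5 - 2*o^4 - 3*o^3 - 7*o^2 - 5*o - 3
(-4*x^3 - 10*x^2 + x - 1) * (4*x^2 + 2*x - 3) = -16*x^5 - 48*x^4 - 4*x^3 + 28*x^2 - 5*x + 3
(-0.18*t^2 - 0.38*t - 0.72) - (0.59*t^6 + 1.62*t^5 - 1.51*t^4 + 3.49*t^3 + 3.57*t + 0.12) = -0.59*t^6 - 1.62*t^5 + 1.51*t^4 - 3.49*t^3 - 0.18*t^2 - 3.95*t - 0.84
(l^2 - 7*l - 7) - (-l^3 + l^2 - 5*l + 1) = l^3 - 2*l - 8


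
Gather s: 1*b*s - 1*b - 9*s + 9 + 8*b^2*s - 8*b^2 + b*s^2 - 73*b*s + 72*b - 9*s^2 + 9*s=-8*b^2 + 71*b + s^2*(b - 9) + s*(8*b^2 - 72*b) + 9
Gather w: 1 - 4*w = 1 - 4*w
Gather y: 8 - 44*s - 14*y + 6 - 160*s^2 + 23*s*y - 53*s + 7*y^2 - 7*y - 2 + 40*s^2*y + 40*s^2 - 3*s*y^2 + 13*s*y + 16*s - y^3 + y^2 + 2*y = -120*s^2 - 81*s - y^3 + y^2*(8 - 3*s) + y*(40*s^2 + 36*s - 19) + 12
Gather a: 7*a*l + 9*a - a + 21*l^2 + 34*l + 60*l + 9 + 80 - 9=a*(7*l + 8) + 21*l^2 + 94*l + 80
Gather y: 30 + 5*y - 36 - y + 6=4*y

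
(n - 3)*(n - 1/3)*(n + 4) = n^3 + 2*n^2/3 - 37*n/3 + 4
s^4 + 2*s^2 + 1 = (s - I)*(s + I)*(-I*s + 1)*(I*s + 1)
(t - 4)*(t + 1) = t^2 - 3*t - 4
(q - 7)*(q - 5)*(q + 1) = q^3 - 11*q^2 + 23*q + 35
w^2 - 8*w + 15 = (w - 5)*(w - 3)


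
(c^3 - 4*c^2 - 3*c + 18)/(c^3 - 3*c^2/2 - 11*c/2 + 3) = 2*(c - 3)/(2*c - 1)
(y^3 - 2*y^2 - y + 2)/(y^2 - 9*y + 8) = (y^2 - y - 2)/(y - 8)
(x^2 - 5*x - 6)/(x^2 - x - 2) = (x - 6)/(x - 2)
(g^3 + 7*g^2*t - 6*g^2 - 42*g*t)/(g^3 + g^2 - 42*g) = (g + 7*t)/(g + 7)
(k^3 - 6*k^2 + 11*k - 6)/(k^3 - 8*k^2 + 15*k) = (k^2 - 3*k + 2)/(k*(k - 5))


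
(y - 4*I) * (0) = 0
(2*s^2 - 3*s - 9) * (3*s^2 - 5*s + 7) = 6*s^4 - 19*s^3 + 2*s^2 + 24*s - 63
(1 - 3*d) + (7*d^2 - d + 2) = 7*d^2 - 4*d + 3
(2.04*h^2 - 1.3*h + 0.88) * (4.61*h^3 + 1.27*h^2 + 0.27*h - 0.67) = 9.4044*h^5 - 3.4022*h^4 + 2.9566*h^3 - 0.6002*h^2 + 1.1086*h - 0.5896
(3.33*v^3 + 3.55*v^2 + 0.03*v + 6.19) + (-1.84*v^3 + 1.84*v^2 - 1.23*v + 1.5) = 1.49*v^3 + 5.39*v^2 - 1.2*v + 7.69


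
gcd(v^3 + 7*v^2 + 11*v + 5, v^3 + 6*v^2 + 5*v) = v^2 + 6*v + 5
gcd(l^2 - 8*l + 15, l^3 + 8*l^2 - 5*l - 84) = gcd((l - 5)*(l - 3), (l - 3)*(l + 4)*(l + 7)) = l - 3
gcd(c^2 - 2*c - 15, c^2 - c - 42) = 1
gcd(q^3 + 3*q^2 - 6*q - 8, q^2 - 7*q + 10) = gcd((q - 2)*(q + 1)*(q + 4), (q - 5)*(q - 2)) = q - 2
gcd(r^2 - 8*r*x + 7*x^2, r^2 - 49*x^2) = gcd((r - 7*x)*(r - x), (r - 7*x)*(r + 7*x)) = -r + 7*x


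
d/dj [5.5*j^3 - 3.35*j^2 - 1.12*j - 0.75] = 16.5*j^2 - 6.7*j - 1.12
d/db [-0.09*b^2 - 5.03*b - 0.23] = -0.18*b - 5.03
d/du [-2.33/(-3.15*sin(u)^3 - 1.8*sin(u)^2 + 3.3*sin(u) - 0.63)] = (-22.0185*sin(u)^2 - 8.388*sin(u) + 7.689)*cos(u)/(3.15*sin(u)^3 + 1.8*sin(u)^2 - 3.3*sin(u) + 0.63)^2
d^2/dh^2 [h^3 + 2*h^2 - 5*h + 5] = 6*h + 4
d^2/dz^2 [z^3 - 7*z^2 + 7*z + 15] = 6*z - 14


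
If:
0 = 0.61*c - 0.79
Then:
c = 1.30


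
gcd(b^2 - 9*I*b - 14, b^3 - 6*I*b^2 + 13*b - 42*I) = b^2 - 9*I*b - 14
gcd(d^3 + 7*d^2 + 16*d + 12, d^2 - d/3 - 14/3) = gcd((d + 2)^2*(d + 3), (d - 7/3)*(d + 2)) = d + 2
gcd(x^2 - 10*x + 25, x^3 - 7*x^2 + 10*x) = x - 5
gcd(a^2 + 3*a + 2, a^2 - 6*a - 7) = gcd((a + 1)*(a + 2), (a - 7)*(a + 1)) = a + 1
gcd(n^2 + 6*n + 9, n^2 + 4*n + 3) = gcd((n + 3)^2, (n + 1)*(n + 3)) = n + 3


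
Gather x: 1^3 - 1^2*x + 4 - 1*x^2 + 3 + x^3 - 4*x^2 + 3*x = x^3 - 5*x^2 + 2*x + 8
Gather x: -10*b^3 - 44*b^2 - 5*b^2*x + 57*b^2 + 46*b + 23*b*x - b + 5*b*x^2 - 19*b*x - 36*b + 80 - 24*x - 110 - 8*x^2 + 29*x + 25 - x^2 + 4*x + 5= -10*b^3 + 13*b^2 + 9*b + x^2*(5*b - 9) + x*(-5*b^2 + 4*b + 9)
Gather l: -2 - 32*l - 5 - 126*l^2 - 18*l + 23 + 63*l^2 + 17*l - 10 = -63*l^2 - 33*l + 6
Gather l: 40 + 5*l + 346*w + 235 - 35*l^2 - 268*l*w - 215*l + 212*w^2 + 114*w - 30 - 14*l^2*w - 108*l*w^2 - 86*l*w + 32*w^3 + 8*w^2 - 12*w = l^2*(-14*w - 35) + l*(-108*w^2 - 354*w - 210) + 32*w^3 + 220*w^2 + 448*w + 245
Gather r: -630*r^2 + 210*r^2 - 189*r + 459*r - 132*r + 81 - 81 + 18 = -420*r^2 + 138*r + 18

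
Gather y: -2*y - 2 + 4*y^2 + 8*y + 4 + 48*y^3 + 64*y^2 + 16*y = 48*y^3 + 68*y^2 + 22*y + 2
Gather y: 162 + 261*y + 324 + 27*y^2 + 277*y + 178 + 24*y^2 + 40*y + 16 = 51*y^2 + 578*y + 680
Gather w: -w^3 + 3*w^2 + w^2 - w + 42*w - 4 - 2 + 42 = -w^3 + 4*w^2 + 41*w + 36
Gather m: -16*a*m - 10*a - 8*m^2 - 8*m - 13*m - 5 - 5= -10*a - 8*m^2 + m*(-16*a - 21) - 10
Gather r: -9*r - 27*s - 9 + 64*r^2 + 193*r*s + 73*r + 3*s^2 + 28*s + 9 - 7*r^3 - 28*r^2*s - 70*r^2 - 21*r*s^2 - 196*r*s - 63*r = -7*r^3 + r^2*(-28*s - 6) + r*(-21*s^2 - 3*s + 1) + 3*s^2 + s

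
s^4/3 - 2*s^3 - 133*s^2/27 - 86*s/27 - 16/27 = (s/3 + 1/3)*(s - 8)*(s + 1/3)*(s + 2/3)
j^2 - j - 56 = (j - 8)*(j + 7)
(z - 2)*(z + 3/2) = z^2 - z/2 - 3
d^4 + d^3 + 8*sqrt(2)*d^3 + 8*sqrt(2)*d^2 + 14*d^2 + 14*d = d*(d + 1)*(d + sqrt(2))*(d + 7*sqrt(2))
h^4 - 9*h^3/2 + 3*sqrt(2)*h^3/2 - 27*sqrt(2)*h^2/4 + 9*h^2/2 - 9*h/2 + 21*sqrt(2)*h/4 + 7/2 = (h - 7/2)*(h - 1)*(h + sqrt(2)/2)*(h + sqrt(2))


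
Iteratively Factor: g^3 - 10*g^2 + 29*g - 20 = (g - 5)*(g^2 - 5*g + 4) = (g - 5)*(g - 1)*(g - 4)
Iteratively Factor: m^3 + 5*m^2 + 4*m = (m + 1)*(m^2 + 4*m) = m*(m + 1)*(m + 4)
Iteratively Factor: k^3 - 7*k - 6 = (k + 1)*(k^2 - k - 6) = (k - 3)*(k + 1)*(k + 2)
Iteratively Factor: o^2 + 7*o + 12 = (o + 3)*(o + 4)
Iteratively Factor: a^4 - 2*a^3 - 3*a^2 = (a)*(a^3 - 2*a^2 - 3*a) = a*(a - 3)*(a^2 + a) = a^2*(a - 3)*(a + 1)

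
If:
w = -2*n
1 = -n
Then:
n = -1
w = 2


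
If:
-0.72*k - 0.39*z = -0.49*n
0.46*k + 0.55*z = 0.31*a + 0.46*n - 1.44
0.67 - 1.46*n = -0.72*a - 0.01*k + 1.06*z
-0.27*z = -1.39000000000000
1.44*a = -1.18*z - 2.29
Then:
No Solution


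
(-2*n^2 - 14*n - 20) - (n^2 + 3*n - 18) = -3*n^2 - 17*n - 2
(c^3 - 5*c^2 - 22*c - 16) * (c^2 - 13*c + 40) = c^5 - 18*c^4 + 83*c^3 + 70*c^2 - 672*c - 640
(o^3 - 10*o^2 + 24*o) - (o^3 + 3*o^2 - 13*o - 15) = -13*o^2 + 37*o + 15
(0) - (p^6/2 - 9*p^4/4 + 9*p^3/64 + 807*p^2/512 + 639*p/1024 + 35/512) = -p^6/2 + 9*p^4/4 - 9*p^3/64 - 807*p^2/512 - 639*p/1024 - 35/512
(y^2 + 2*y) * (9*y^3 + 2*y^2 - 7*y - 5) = 9*y^5 + 20*y^4 - 3*y^3 - 19*y^2 - 10*y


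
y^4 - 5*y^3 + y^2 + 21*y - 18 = (y - 3)^2*(y - 1)*(y + 2)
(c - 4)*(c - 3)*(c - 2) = c^3 - 9*c^2 + 26*c - 24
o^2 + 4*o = o*(o + 4)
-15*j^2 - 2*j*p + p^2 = (-5*j + p)*(3*j + p)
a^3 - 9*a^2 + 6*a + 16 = (a - 8)*(a - 2)*(a + 1)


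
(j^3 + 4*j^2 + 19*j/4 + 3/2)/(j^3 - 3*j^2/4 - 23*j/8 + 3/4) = 2*(2*j^2 + 5*j + 2)/(4*j^2 - 9*j + 2)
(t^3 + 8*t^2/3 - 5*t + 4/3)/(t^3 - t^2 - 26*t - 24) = (3*t^2 - 4*t + 1)/(3*(t^2 - 5*t - 6))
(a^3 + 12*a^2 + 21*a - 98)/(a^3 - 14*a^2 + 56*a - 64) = (a^2 + 14*a + 49)/(a^2 - 12*a + 32)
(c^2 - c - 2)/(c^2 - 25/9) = 9*(c^2 - c - 2)/(9*c^2 - 25)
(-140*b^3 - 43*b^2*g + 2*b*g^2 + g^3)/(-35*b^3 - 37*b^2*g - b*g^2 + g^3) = (4*b + g)/(b + g)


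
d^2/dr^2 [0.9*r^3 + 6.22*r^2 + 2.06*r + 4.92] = 5.4*r + 12.44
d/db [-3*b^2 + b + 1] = 1 - 6*b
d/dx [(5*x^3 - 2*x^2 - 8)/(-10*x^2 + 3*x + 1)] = (-50*x^4 + 30*x^3 + 9*x^2 - 164*x + 24)/(100*x^4 - 60*x^3 - 11*x^2 + 6*x + 1)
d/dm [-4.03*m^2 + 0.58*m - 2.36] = 0.58 - 8.06*m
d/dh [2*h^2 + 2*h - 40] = 4*h + 2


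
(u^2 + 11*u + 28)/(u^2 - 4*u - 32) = (u + 7)/(u - 8)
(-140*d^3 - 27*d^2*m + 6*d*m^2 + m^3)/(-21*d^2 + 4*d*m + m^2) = (20*d^2 + d*m - m^2)/(3*d - m)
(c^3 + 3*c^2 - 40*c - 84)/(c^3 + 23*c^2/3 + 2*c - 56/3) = 3*(c - 6)/(3*c - 4)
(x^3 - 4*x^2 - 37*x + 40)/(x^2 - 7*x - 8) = (x^2 + 4*x - 5)/(x + 1)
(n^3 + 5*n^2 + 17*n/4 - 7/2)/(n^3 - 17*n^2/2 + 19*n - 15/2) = (n^2 + 11*n/2 + 7)/(n^2 - 8*n + 15)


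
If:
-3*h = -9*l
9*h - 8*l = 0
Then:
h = 0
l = 0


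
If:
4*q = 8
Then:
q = 2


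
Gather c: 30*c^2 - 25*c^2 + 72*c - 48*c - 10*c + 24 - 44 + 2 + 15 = 5*c^2 + 14*c - 3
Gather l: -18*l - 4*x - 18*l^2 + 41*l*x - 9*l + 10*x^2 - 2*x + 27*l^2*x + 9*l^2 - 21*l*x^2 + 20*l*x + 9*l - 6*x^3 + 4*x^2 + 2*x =l^2*(27*x - 9) + l*(-21*x^2 + 61*x - 18) - 6*x^3 + 14*x^2 - 4*x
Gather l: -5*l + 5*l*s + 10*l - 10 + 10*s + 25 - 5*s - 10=l*(5*s + 5) + 5*s + 5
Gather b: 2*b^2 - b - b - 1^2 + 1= 2*b^2 - 2*b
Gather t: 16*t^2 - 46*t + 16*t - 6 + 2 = 16*t^2 - 30*t - 4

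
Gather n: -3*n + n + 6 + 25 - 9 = 22 - 2*n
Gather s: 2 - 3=-1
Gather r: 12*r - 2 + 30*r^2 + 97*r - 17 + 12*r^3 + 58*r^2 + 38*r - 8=12*r^3 + 88*r^2 + 147*r - 27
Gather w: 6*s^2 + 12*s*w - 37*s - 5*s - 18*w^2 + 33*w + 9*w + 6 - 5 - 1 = 6*s^2 - 42*s - 18*w^2 + w*(12*s + 42)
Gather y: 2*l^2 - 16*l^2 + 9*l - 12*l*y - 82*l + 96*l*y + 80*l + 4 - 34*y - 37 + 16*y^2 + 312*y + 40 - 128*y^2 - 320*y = -14*l^2 + 7*l - 112*y^2 + y*(84*l - 42) + 7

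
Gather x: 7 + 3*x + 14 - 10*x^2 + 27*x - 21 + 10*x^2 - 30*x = 0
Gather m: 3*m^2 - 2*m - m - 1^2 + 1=3*m^2 - 3*m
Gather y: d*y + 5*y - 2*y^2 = -2*y^2 + y*(d + 5)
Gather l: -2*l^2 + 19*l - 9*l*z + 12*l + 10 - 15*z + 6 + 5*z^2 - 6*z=-2*l^2 + l*(31 - 9*z) + 5*z^2 - 21*z + 16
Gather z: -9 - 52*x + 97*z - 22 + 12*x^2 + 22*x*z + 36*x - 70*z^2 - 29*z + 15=12*x^2 - 16*x - 70*z^2 + z*(22*x + 68) - 16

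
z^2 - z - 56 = (z - 8)*(z + 7)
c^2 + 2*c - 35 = (c - 5)*(c + 7)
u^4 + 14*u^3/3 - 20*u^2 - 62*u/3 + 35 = (u - 3)*(u - 1)*(u + 5/3)*(u + 7)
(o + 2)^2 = o^2 + 4*o + 4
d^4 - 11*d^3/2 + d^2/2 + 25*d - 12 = (d - 4)*(d - 3)*(d - 1/2)*(d + 2)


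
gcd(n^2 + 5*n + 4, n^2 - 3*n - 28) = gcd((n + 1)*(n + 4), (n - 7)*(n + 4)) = n + 4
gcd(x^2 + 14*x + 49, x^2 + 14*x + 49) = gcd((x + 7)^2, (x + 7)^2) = x^2 + 14*x + 49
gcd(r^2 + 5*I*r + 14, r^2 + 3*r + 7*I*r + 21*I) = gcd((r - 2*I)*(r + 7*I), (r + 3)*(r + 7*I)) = r + 7*I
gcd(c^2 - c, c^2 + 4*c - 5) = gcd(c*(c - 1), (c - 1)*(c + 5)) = c - 1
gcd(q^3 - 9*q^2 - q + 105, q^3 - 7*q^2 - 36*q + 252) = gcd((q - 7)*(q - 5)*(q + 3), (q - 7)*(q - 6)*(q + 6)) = q - 7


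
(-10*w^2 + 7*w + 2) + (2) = -10*w^2 + 7*w + 4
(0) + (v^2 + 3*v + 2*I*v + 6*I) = v^2 + 3*v + 2*I*v + 6*I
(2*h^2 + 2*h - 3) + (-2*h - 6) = 2*h^2 - 9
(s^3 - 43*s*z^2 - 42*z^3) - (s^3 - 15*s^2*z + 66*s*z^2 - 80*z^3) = 15*s^2*z - 109*s*z^2 + 38*z^3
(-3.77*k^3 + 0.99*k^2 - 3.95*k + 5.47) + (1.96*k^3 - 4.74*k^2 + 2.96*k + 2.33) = -1.81*k^3 - 3.75*k^2 - 0.99*k + 7.8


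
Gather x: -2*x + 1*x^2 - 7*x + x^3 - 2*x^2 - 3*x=x^3 - x^2 - 12*x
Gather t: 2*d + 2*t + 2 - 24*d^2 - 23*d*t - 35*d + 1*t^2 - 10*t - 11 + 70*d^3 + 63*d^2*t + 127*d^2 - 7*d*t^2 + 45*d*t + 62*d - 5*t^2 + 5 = 70*d^3 + 103*d^2 + 29*d + t^2*(-7*d - 4) + t*(63*d^2 + 22*d - 8) - 4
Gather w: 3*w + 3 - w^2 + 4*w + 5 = -w^2 + 7*w + 8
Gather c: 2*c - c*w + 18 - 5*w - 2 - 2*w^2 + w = c*(2 - w) - 2*w^2 - 4*w + 16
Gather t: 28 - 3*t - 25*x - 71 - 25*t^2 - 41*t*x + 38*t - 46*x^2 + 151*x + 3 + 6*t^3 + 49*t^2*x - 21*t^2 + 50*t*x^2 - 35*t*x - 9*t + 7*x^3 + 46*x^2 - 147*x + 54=6*t^3 + t^2*(49*x - 46) + t*(50*x^2 - 76*x + 26) + 7*x^3 - 21*x + 14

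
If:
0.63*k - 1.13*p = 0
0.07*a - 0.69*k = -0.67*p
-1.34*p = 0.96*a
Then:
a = 0.00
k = 0.00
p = 0.00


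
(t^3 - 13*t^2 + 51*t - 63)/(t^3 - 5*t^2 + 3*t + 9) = (t - 7)/(t + 1)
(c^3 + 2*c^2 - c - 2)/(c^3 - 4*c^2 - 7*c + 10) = (c + 1)/(c - 5)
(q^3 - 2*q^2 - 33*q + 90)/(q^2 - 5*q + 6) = (q^2 + q - 30)/(q - 2)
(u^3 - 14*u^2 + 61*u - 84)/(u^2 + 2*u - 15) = (u^2 - 11*u + 28)/(u + 5)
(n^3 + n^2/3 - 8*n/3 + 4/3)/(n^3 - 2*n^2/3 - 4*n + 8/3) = (n - 1)/(n - 2)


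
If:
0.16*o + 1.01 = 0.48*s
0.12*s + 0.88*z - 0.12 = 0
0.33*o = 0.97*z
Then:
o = -0.39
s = 1.97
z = -0.13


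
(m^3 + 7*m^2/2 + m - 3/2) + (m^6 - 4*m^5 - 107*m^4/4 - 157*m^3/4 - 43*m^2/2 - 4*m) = m^6 - 4*m^5 - 107*m^4/4 - 153*m^3/4 - 18*m^2 - 3*m - 3/2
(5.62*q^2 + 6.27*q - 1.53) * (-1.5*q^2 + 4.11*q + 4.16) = -8.43*q^4 + 13.6932*q^3 + 51.4439*q^2 + 19.7949*q - 6.3648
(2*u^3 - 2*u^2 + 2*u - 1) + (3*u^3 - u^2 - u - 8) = 5*u^3 - 3*u^2 + u - 9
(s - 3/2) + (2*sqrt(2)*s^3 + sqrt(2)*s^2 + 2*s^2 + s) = 2*sqrt(2)*s^3 + sqrt(2)*s^2 + 2*s^2 + 2*s - 3/2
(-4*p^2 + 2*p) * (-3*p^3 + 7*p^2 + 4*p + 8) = 12*p^5 - 34*p^4 - 2*p^3 - 24*p^2 + 16*p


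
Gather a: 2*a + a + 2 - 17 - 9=3*a - 24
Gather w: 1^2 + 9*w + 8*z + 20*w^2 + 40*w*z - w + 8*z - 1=20*w^2 + w*(40*z + 8) + 16*z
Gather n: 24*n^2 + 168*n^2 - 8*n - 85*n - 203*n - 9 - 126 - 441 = 192*n^2 - 296*n - 576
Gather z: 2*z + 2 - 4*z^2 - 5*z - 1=-4*z^2 - 3*z + 1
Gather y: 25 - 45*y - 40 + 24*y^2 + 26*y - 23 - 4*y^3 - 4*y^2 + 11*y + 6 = -4*y^3 + 20*y^2 - 8*y - 32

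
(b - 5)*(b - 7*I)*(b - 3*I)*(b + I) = b^4 - 5*b^3 - 9*I*b^3 - 11*b^2 + 45*I*b^2 + 55*b - 21*I*b + 105*I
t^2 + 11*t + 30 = (t + 5)*(t + 6)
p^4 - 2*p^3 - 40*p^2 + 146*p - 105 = (p - 5)*(p - 3)*(p - 1)*(p + 7)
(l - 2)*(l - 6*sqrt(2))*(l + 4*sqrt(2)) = l^3 - 2*sqrt(2)*l^2 - 2*l^2 - 48*l + 4*sqrt(2)*l + 96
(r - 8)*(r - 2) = r^2 - 10*r + 16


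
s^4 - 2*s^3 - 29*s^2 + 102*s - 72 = (s - 4)*(s - 3)*(s - 1)*(s + 6)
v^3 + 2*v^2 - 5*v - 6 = (v - 2)*(v + 1)*(v + 3)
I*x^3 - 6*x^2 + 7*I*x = x*(x + 7*I)*(I*x + 1)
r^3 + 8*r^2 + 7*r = r*(r + 1)*(r + 7)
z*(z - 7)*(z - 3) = z^3 - 10*z^2 + 21*z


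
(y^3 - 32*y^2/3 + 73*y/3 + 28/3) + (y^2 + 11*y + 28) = y^3 - 29*y^2/3 + 106*y/3 + 112/3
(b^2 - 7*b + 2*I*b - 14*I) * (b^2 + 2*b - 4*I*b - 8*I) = b^4 - 5*b^3 - 2*I*b^3 - 6*b^2 + 10*I*b^2 - 40*b + 28*I*b - 112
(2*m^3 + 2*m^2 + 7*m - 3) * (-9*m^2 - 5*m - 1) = -18*m^5 - 28*m^4 - 75*m^3 - 10*m^2 + 8*m + 3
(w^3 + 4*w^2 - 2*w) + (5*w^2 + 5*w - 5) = w^3 + 9*w^2 + 3*w - 5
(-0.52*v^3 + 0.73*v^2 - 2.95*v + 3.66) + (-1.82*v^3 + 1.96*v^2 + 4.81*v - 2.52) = -2.34*v^3 + 2.69*v^2 + 1.86*v + 1.14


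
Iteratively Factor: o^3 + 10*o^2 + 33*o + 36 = (o + 4)*(o^2 + 6*o + 9) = (o + 3)*(o + 4)*(o + 3)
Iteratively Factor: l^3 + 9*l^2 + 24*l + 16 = (l + 4)*(l^2 + 5*l + 4) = (l + 1)*(l + 4)*(l + 4)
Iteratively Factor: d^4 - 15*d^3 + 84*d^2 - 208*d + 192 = (d - 4)*(d^3 - 11*d^2 + 40*d - 48) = (d - 4)^2*(d^2 - 7*d + 12) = (d - 4)^2*(d - 3)*(d - 4)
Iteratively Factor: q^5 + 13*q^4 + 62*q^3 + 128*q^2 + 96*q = (q + 4)*(q^4 + 9*q^3 + 26*q^2 + 24*q) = q*(q + 4)*(q^3 + 9*q^2 + 26*q + 24) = q*(q + 4)^2*(q^2 + 5*q + 6) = q*(q + 3)*(q + 4)^2*(q + 2)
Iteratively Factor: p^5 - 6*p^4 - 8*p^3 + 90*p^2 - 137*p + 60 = (p + 4)*(p^4 - 10*p^3 + 32*p^2 - 38*p + 15) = (p - 1)*(p + 4)*(p^3 - 9*p^2 + 23*p - 15) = (p - 5)*(p - 1)*(p + 4)*(p^2 - 4*p + 3) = (p - 5)*(p - 3)*(p - 1)*(p + 4)*(p - 1)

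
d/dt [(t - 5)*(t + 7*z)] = 2*t + 7*z - 5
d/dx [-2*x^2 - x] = -4*x - 1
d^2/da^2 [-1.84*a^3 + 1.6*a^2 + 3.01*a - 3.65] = 3.2 - 11.04*a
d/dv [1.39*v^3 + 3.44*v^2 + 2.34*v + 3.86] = 4.17*v^2 + 6.88*v + 2.34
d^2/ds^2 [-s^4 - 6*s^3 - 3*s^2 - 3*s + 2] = -12*s^2 - 36*s - 6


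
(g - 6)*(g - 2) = g^2 - 8*g + 12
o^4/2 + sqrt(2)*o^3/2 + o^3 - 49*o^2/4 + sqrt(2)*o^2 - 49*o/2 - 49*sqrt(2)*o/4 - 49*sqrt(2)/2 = (o/2 + 1)*(o - 7*sqrt(2)/2)*(o + sqrt(2))*(o + 7*sqrt(2)/2)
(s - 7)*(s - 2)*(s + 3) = s^3 - 6*s^2 - 13*s + 42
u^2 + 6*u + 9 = (u + 3)^2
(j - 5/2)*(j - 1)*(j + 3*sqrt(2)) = j^3 - 7*j^2/2 + 3*sqrt(2)*j^2 - 21*sqrt(2)*j/2 + 5*j/2 + 15*sqrt(2)/2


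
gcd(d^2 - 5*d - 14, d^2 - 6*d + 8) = 1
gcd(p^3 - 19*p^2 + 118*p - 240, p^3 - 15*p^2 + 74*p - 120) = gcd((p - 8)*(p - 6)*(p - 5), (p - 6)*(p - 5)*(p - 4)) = p^2 - 11*p + 30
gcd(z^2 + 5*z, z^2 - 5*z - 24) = 1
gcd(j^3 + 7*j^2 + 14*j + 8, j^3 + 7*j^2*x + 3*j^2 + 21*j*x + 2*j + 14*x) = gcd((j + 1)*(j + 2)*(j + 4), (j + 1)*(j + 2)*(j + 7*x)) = j^2 + 3*j + 2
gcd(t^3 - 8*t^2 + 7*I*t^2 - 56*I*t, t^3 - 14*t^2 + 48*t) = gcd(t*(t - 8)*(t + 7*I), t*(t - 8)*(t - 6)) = t^2 - 8*t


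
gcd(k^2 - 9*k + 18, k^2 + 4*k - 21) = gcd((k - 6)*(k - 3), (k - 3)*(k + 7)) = k - 3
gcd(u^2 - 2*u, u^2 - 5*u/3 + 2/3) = 1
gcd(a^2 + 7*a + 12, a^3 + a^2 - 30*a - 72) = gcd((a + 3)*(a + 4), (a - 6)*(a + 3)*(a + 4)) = a^2 + 7*a + 12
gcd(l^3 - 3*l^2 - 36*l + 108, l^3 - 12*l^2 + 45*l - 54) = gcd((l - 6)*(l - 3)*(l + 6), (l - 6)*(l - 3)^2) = l^2 - 9*l + 18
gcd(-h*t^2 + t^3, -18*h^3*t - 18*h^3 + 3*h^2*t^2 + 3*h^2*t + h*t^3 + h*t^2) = 1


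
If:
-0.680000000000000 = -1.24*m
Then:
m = 0.55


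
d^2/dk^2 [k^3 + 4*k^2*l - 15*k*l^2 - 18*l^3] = 6*k + 8*l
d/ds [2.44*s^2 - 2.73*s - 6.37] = 4.88*s - 2.73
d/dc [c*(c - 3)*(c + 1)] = 3*c^2 - 4*c - 3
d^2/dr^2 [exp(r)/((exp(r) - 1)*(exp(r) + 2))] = (exp(4*r) - exp(3*r) + 12*exp(2*r) + 2*exp(r) + 4)*exp(r)/(exp(6*r) + 3*exp(5*r) - 3*exp(4*r) - 11*exp(3*r) + 6*exp(2*r) + 12*exp(r) - 8)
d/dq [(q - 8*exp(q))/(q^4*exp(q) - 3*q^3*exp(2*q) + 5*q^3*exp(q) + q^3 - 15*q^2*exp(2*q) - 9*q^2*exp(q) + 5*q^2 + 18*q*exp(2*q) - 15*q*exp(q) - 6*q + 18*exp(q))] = ((1 - 8*exp(q))*(q^4*exp(q) - 3*q^3*exp(2*q) + 5*q^3*exp(q) + q^3 - 15*q^2*exp(2*q) - 9*q^2*exp(q) + 5*q^2 + 18*q*exp(2*q) - 15*q*exp(q) - 6*q + 18*exp(q)) - (q - 8*exp(q))*(q^4*exp(q) - 6*q^3*exp(2*q) + 9*q^3*exp(q) - 39*q^2*exp(2*q) + 6*q^2*exp(q) + 3*q^2 + 6*q*exp(2*q) - 33*q*exp(q) + 10*q + 18*exp(2*q) + 3*exp(q) - 6))/(q^4*exp(q) - 3*q^3*exp(2*q) + 5*q^3*exp(q) + q^3 - 15*q^2*exp(2*q) - 9*q^2*exp(q) + 5*q^2 + 18*q*exp(2*q) - 15*q*exp(q) - 6*q + 18*exp(q))^2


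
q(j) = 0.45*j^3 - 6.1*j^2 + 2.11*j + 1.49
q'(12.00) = 50.11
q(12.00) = -73.99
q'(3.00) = -22.34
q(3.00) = -34.93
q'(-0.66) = 10.75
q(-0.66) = -2.69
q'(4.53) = -25.45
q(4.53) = -72.30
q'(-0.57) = 9.50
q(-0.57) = -1.78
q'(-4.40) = 81.93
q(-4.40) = -164.22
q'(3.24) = -23.25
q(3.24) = -40.40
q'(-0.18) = 4.35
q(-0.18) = 0.91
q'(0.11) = 0.78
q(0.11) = 1.65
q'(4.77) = -25.37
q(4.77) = -78.40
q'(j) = 1.35*j^2 - 12.2*j + 2.11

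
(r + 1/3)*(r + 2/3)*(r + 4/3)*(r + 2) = r^4 + 13*r^3/3 + 56*r^2/9 + 92*r/27 + 16/27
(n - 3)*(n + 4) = n^2 + n - 12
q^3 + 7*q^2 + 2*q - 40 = (q - 2)*(q + 4)*(q + 5)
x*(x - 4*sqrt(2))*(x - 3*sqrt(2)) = x^3 - 7*sqrt(2)*x^2 + 24*x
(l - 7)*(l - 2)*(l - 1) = l^3 - 10*l^2 + 23*l - 14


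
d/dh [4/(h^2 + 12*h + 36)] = 8*(-h - 6)/(h^2 + 12*h + 36)^2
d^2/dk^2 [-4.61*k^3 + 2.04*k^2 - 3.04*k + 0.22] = 4.08 - 27.66*k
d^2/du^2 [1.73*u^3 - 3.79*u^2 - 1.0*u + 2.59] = 10.38*u - 7.58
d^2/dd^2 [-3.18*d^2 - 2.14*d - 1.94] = -6.36000000000000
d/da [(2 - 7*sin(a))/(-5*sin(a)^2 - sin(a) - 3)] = (-35*sin(a)^2 + 20*sin(a) + 23)*cos(a)/(5*sin(a)^2 + sin(a) + 3)^2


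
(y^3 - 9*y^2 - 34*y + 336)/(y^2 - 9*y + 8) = (y^2 - y - 42)/(y - 1)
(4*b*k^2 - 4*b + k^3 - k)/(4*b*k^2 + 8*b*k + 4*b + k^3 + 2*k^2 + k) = (k - 1)/(k + 1)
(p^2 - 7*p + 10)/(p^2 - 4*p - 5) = (p - 2)/(p + 1)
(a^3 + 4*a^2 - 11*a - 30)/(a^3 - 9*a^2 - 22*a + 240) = (a^2 - a - 6)/(a^2 - 14*a + 48)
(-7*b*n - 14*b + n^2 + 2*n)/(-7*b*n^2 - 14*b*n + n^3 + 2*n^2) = 1/n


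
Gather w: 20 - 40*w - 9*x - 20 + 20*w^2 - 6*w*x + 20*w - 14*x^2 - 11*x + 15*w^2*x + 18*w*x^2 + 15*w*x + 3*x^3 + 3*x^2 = w^2*(15*x + 20) + w*(18*x^2 + 9*x - 20) + 3*x^3 - 11*x^2 - 20*x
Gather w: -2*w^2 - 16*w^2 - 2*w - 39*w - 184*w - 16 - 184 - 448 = -18*w^2 - 225*w - 648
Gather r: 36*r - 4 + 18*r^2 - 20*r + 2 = 18*r^2 + 16*r - 2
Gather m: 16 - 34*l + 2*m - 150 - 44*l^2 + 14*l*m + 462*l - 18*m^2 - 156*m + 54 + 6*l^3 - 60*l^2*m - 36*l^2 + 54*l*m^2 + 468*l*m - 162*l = 6*l^3 - 80*l^2 + 266*l + m^2*(54*l - 18) + m*(-60*l^2 + 482*l - 154) - 80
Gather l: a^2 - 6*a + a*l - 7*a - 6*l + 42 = a^2 - 13*a + l*(a - 6) + 42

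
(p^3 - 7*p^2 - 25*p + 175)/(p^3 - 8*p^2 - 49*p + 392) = (p^2 - 25)/(p^2 - p - 56)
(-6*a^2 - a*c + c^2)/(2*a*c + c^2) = (-3*a + c)/c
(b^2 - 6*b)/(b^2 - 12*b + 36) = b/(b - 6)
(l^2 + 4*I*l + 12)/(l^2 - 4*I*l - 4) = (l + 6*I)/(l - 2*I)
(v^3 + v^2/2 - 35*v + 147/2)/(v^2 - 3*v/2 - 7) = (v^2 + 4*v - 21)/(v + 2)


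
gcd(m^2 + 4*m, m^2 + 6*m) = m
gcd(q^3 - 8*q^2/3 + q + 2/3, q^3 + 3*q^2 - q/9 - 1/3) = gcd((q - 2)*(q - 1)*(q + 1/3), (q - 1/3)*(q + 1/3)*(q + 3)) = q + 1/3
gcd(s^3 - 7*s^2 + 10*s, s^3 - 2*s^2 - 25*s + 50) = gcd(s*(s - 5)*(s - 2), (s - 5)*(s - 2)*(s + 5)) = s^2 - 7*s + 10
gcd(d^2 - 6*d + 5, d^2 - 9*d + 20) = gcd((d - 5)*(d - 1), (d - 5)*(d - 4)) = d - 5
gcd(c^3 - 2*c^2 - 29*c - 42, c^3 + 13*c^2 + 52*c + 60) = c + 2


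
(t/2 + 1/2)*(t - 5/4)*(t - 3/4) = t^3/2 - t^2/2 - 17*t/32 + 15/32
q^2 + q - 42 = (q - 6)*(q + 7)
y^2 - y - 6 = (y - 3)*(y + 2)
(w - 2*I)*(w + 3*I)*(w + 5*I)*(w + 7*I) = w^4 + 13*I*w^3 - 41*w^2 + 37*I*w - 210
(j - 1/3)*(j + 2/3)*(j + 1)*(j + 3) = j^4 + 13*j^3/3 + 37*j^2/9 + j/9 - 2/3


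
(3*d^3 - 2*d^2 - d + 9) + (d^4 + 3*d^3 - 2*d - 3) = d^4 + 6*d^3 - 2*d^2 - 3*d + 6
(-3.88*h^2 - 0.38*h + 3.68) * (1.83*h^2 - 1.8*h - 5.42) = -7.1004*h^4 + 6.2886*h^3 + 28.448*h^2 - 4.5644*h - 19.9456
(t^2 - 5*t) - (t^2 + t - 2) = 2 - 6*t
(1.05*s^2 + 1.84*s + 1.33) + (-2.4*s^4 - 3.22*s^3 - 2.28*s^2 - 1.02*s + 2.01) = -2.4*s^4 - 3.22*s^3 - 1.23*s^2 + 0.82*s + 3.34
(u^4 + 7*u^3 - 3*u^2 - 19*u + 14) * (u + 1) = u^5 + 8*u^4 + 4*u^3 - 22*u^2 - 5*u + 14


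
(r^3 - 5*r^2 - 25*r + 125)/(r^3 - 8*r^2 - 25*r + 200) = (r - 5)/(r - 8)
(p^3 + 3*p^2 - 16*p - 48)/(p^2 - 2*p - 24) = (p^2 - p - 12)/(p - 6)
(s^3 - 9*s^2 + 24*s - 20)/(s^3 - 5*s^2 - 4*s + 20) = (s - 2)/(s + 2)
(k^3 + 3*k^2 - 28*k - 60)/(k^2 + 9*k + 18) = (k^2 - 3*k - 10)/(k + 3)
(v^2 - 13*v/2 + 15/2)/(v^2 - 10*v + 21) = (2*v^2 - 13*v + 15)/(2*(v^2 - 10*v + 21))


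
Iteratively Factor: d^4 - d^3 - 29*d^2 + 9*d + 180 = (d - 5)*(d^3 + 4*d^2 - 9*d - 36) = (d - 5)*(d + 4)*(d^2 - 9) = (d - 5)*(d + 3)*(d + 4)*(d - 3)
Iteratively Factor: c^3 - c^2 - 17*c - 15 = (c + 3)*(c^2 - 4*c - 5) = (c + 1)*(c + 3)*(c - 5)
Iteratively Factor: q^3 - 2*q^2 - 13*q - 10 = (q - 5)*(q^2 + 3*q + 2) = (q - 5)*(q + 1)*(q + 2)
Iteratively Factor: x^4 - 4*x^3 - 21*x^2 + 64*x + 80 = (x - 4)*(x^3 - 21*x - 20) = (x - 4)*(x + 1)*(x^2 - x - 20) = (x - 5)*(x - 4)*(x + 1)*(x + 4)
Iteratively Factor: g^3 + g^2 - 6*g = (g + 3)*(g^2 - 2*g) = (g - 2)*(g + 3)*(g)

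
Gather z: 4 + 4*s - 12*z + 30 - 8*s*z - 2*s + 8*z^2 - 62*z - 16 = 2*s + 8*z^2 + z*(-8*s - 74) + 18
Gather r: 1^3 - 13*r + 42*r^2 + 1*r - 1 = 42*r^2 - 12*r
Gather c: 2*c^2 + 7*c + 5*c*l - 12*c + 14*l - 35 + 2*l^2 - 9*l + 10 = 2*c^2 + c*(5*l - 5) + 2*l^2 + 5*l - 25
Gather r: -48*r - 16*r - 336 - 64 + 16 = -64*r - 384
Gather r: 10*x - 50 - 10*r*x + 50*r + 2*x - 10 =r*(50 - 10*x) + 12*x - 60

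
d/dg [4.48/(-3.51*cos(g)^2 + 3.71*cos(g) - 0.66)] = (16.6208 - 31.4496*cos(g))*sin(g)/(3.51*cos(g)^2 - 3.71*cos(g) + 0.66)^2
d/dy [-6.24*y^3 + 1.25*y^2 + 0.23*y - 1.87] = -18.72*y^2 + 2.5*y + 0.23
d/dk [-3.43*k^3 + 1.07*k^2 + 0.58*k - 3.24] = -10.29*k^2 + 2.14*k + 0.58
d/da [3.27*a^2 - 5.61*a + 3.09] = 6.54*a - 5.61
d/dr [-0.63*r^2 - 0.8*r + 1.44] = -1.26*r - 0.8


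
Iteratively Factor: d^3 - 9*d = (d + 3)*(d^2 - 3*d) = (d - 3)*(d + 3)*(d)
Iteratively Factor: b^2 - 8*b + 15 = (b - 3)*(b - 5)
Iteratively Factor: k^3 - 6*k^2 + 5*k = (k - 5)*(k^2 - k) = (k - 5)*(k - 1)*(k)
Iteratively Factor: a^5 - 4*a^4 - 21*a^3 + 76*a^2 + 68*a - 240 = (a - 5)*(a^4 + a^3 - 16*a^2 - 4*a + 48) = (a - 5)*(a + 4)*(a^3 - 3*a^2 - 4*a + 12) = (a - 5)*(a - 3)*(a + 4)*(a^2 - 4) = (a - 5)*(a - 3)*(a - 2)*(a + 4)*(a + 2)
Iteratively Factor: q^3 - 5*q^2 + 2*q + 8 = (q - 4)*(q^2 - q - 2) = (q - 4)*(q + 1)*(q - 2)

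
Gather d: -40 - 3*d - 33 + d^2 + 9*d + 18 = d^2 + 6*d - 55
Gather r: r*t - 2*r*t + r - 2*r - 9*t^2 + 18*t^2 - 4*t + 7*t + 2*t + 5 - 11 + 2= r*(-t - 1) + 9*t^2 + 5*t - 4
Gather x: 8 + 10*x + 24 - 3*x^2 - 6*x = -3*x^2 + 4*x + 32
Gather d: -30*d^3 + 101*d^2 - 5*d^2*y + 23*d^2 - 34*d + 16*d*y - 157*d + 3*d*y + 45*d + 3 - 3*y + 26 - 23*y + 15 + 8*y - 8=-30*d^3 + d^2*(124 - 5*y) + d*(19*y - 146) - 18*y + 36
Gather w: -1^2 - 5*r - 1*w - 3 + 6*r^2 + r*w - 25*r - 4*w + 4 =6*r^2 - 30*r + w*(r - 5)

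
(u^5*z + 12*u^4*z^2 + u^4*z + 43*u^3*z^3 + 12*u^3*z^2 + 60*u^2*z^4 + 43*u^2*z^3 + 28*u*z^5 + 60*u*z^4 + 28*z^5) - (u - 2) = u^5*z + 12*u^4*z^2 + u^4*z + 43*u^3*z^3 + 12*u^3*z^2 + 60*u^2*z^4 + 43*u^2*z^3 + 28*u*z^5 + 60*u*z^4 - u + 28*z^5 + 2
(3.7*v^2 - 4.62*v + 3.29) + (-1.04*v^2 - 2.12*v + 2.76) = 2.66*v^2 - 6.74*v + 6.05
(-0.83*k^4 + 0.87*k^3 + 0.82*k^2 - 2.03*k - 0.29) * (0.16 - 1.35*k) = 1.1205*k^5 - 1.3073*k^4 - 0.9678*k^3 + 2.8717*k^2 + 0.0667*k - 0.0464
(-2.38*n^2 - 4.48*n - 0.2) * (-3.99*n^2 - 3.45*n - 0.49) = 9.4962*n^4 + 26.0862*n^3 + 17.4202*n^2 + 2.8852*n + 0.098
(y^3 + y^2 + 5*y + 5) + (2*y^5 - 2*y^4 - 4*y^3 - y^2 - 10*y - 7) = 2*y^5 - 2*y^4 - 3*y^3 - 5*y - 2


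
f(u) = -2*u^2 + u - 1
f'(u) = 1 - 4*u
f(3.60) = -23.32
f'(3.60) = -13.40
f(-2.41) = -15.03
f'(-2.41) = 10.64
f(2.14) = -8.02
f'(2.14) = -7.56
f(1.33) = -3.21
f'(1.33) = -4.32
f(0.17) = -0.89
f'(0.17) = 0.32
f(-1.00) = -4.00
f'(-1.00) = 5.00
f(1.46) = -3.80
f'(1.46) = -4.84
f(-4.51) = -46.19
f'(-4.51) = 19.04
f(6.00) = -67.00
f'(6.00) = -23.00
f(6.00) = -67.00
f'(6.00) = -23.00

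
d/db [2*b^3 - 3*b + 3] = 6*b^2 - 3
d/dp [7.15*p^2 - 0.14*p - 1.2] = 14.3*p - 0.14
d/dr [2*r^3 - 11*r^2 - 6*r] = 6*r^2 - 22*r - 6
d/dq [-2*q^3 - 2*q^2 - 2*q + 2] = -6*q^2 - 4*q - 2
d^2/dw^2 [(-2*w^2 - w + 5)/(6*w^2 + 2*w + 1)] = 4*(-6*w^3 + 288*w^2 + 99*w - 5)/(216*w^6 + 216*w^5 + 180*w^4 + 80*w^3 + 30*w^2 + 6*w + 1)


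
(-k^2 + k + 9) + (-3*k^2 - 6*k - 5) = -4*k^2 - 5*k + 4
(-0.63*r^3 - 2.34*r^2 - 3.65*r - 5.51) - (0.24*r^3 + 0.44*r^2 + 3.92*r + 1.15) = -0.87*r^3 - 2.78*r^2 - 7.57*r - 6.66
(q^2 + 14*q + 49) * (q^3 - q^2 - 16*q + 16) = q^5 + 13*q^4 + 19*q^3 - 257*q^2 - 560*q + 784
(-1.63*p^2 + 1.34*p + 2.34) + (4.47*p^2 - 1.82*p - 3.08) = 2.84*p^2 - 0.48*p - 0.74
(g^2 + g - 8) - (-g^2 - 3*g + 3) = 2*g^2 + 4*g - 11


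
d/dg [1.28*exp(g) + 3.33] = 1.28*exp(g)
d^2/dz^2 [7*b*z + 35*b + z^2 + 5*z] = 2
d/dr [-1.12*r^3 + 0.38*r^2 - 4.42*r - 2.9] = -3.36*r^2 + 0.76*r - 4.42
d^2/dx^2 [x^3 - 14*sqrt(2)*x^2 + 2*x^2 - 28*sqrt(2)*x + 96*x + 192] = 6*x - 28*sqrt(2) + 4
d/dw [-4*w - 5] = -4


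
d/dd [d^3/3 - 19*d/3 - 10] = d^2 - 19/3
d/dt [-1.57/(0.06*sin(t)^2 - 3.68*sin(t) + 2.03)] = (0.1884*sin(t) - 5.7776)*cos(t)/(0.06*sin(t)^2 - 3.68*sin(t) + 2.03)^2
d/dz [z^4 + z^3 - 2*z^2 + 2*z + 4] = 4*z^3 + 3*z^2 - 4*z + 2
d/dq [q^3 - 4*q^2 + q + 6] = 3*q^2 - 8*q + 1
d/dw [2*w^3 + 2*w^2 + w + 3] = 6*w^2 + 4*w + 1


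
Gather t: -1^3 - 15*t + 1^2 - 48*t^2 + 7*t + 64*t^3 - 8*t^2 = 64*t^3 - 56*t^2 - 8*t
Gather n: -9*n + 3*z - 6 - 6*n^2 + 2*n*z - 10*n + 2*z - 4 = -6*n^2 + n*(2*z - 19) + 5*z - 10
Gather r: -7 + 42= 35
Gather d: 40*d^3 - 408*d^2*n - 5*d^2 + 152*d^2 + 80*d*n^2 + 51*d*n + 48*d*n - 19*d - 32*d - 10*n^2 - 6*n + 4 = 40*d^3 + d^2*(147 - 408*n) + d*(80*n^2 + 99*n - 51) - 10*n^2 - 6*n + 4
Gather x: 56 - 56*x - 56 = -56*x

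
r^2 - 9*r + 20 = (r - 5)*(r - 4)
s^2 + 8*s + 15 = (s + 3)*(s + 5)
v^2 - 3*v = v*(v - 3)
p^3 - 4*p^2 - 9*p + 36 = (p - 4)*(p - 3)*(p + 3)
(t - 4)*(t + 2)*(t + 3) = t^3 + t^2 - 14*t - 24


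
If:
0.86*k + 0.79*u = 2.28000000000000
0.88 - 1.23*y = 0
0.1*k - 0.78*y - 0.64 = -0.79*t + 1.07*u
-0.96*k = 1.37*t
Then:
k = 6.03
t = -4.22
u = -3.67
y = 0.72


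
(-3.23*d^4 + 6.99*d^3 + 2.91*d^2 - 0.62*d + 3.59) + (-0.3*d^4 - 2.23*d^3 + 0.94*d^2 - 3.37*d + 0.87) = -3.53*d^4 + 4.76*d^3 + 3.85*d^2 - 3.99*d + 4.46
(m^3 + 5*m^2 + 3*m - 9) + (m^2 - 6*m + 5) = m^3 + 6*m^2 - 3*m - 4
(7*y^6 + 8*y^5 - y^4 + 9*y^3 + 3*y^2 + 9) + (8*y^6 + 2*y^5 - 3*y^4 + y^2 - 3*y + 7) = 15*y^6 + 10*y^5 - 4*y^4 + 9*y^3 + 4*y^2 - 3*y + 16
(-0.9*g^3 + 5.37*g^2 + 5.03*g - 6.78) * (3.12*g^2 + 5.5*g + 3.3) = -2.808*g^5 + 11.8044*g^4 + 42.2586*g^3 + 24.2324*g^2 - 20.691*g - 22.374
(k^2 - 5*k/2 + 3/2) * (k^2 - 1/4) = k^4 - 5*k^3/2 + 5*k^2/4 + 5*k/8 - 3/8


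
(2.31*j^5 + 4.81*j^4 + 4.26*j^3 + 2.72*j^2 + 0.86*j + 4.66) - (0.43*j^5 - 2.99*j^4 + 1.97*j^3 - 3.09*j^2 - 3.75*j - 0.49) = 1.88*j^5 + 7.8*j^4 + 2.29*j^3 + 5.81*j^2 + 4.61*j + 5.15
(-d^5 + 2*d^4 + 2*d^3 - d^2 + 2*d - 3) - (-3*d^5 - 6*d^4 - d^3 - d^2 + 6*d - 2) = 2*d^5 + 8*d^4 + 3*d^3 - 4*d - 1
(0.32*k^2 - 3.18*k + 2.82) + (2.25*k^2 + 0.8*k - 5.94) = 2.57*k^2 - 2.38*k - 3.12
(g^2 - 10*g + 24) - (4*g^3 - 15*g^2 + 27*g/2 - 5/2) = -4*g^3 + 16*g^2 - 47*g/2 + 53/2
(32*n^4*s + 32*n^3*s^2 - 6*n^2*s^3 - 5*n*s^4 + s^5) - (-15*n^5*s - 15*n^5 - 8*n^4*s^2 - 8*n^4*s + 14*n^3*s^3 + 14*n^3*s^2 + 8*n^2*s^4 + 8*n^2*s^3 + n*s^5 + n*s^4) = 15*n^5*s + 15*n^5 + 8*n^4*s^2 + 40*n^4*s - 14*n^3*s^3 + 18*n^3*s^2 - 8*n^2*s^4 - 14*n^2*s^3 - n*s^5 - 6*n*s^4 + s^5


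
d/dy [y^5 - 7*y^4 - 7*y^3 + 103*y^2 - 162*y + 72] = 5*y^4 - 28*y^3 - 21*y^2 + 206*y - 162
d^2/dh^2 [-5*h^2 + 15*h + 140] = -10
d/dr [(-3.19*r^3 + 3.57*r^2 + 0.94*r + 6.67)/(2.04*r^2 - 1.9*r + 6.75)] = (-6.5076*r^4 + 12.122*r^3 - 73.2981*r^2 + 20.9814*r + 19.018)/(4.1616*r^4 - 7.752*r^3 + 31.15*r^2 - 25.65*r + 45.5625)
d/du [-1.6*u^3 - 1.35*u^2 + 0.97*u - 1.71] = -4.8*u^2 - 2.7*u + 0.97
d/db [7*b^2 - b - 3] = 14*b - 1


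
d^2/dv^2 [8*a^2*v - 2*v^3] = -12*v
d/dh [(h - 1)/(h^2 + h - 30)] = (h^2 + h - (h - 1)*(2*h + 1) - 30)/(h^2 + h - 30)^2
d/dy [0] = 0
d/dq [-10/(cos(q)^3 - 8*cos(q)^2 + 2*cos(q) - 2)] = 10*(-3*cos(q)^2 + 16*cos(q) - 2)*sin(q)/(cos(q)^3 - 8*cos(q)^2 + 2*cos(q) - 2)^2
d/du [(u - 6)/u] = 6/u^2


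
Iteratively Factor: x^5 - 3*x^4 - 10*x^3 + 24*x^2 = (x)*(x^4 - 3*x^3 - 10*x^2 + 24*x) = x^2*(x^3 - 3*x^2 - 10*x + 24) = x^2*(x - 2)*(x^2 - x - 12) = x^2*(x - 4)*(x - 2)*(x + 3)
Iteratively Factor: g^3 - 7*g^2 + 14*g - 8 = (g - 1)*(g^2 - 6*g + 8) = (g - 4)*(g - 1)*(g - 2)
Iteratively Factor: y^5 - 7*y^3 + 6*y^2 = (y - 1)*(y^4 + y^3 - 6*y^2) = (y - 1)*(y + 3)*(y^3 - 2*y^2) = y*(y - 1)*(y + 3)*(y^2 - 2*y) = y*(y - 2)*(y - 1)*(y + 3)*(y)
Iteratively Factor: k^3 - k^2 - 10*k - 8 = (k + 1)*(k^2 - 2*k - 8) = (k - 4)*(k + 1)*(k + 2)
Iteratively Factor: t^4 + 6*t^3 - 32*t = (t - 2)*(t^3 + 8*t^2 + 16*t) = (t - 2)*(t + 4)*(t^2 + 4*t) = t*(t - 2)*(t + 4)*(t + 4)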